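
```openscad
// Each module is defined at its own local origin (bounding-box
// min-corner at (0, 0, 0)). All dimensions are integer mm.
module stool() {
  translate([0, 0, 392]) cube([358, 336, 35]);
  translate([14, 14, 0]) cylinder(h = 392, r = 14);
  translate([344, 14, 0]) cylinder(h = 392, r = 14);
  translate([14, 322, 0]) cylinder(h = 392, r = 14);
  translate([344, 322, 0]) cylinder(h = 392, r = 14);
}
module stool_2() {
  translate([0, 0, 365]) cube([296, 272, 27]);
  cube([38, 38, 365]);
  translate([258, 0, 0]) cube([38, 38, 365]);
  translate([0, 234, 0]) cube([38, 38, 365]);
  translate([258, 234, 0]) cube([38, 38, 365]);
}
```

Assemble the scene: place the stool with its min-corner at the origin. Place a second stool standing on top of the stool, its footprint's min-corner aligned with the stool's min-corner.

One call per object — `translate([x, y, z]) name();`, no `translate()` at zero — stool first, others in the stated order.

stool();
translate([0, 0, 427]) stool_2();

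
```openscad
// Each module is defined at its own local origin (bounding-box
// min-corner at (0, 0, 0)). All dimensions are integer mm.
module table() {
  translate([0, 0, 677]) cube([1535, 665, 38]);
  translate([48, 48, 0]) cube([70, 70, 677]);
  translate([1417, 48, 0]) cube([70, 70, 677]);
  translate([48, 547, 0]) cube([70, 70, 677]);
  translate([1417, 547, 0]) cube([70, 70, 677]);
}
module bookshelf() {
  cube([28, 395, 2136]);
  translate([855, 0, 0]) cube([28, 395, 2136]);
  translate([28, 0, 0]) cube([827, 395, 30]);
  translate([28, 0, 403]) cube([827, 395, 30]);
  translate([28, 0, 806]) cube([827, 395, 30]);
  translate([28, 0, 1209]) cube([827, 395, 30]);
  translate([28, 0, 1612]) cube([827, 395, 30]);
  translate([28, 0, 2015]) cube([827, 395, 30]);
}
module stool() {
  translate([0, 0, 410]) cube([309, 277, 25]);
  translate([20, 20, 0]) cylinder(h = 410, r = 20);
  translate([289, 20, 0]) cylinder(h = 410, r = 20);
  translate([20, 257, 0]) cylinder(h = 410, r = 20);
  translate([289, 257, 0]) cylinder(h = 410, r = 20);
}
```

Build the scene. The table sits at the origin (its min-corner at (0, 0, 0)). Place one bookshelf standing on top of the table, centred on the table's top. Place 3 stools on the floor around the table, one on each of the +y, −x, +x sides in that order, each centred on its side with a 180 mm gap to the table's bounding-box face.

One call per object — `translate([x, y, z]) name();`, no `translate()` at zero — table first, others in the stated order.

table();
translate([326, 135, 715]) bookshelf();
translate([613, 845, 0]) stool();
translate([-489, 194, 0]) stool();
translate([1715, 194, 0]) stool();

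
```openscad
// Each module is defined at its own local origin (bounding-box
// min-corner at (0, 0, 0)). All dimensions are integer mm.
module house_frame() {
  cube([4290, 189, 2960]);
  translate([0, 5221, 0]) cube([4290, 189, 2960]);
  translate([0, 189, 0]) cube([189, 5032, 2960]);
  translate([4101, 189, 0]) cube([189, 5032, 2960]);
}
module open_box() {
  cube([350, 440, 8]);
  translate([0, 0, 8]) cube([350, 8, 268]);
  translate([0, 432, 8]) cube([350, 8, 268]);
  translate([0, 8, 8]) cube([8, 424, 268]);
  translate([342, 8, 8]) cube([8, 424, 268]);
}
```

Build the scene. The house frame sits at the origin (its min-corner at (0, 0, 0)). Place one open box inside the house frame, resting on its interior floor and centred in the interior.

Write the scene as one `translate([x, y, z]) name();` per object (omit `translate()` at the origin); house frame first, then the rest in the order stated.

house_frame();
translate([1970, 2485, 0]) open_box();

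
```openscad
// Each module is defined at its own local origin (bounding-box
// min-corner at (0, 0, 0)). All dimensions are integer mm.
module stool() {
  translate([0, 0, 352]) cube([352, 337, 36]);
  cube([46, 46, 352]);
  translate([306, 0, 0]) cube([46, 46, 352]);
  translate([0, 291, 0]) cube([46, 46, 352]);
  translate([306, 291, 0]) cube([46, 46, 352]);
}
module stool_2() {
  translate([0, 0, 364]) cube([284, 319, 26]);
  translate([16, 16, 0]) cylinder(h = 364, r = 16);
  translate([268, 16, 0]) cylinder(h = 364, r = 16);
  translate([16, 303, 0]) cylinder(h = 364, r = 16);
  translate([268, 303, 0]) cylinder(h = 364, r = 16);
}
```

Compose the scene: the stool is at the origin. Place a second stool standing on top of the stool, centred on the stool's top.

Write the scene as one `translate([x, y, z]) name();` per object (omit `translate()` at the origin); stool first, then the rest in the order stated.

stool();
translate([34, 9, 388]) stool_2();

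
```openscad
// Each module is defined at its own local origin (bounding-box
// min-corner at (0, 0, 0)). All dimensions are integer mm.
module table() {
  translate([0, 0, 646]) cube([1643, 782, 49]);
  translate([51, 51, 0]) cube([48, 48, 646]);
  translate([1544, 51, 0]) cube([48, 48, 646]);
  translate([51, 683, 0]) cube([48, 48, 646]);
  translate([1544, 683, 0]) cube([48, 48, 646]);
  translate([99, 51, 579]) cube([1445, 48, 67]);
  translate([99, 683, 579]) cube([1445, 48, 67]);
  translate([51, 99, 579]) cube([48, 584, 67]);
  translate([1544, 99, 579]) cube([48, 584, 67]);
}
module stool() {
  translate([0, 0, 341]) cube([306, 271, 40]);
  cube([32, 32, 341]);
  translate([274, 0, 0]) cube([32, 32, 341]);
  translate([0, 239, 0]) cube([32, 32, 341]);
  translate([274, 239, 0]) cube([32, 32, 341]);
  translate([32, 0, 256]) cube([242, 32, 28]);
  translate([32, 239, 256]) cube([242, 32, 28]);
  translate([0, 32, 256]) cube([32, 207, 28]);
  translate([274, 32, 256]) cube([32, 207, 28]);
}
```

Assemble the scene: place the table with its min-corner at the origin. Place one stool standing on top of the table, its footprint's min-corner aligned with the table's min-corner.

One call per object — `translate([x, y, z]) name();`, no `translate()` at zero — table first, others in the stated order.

table();
translate([0, 0, 695]) stool();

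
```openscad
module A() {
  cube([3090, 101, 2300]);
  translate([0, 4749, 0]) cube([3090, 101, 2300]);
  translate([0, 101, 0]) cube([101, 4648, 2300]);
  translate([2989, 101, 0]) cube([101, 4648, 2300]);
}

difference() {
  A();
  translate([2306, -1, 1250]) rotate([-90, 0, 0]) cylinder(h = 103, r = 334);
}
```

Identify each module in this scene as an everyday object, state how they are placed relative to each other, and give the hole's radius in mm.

A is a house frame. The house frame has a circular hole through its front wall. The hole's radius is 334 mm.

The subtracted cylinder has r = 334 mm.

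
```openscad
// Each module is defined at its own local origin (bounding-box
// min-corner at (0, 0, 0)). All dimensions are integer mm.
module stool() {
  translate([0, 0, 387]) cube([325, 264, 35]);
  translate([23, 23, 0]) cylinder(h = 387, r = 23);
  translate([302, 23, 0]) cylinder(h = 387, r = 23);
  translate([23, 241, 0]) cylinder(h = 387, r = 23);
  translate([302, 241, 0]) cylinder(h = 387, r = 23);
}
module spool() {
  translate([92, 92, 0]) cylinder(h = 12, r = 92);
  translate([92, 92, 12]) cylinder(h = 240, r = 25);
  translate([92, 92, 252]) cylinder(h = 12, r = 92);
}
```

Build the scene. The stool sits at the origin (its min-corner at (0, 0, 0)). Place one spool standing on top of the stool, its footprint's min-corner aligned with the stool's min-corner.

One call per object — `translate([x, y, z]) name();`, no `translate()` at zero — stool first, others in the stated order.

stool();
translate([0, 0, 422]) spool();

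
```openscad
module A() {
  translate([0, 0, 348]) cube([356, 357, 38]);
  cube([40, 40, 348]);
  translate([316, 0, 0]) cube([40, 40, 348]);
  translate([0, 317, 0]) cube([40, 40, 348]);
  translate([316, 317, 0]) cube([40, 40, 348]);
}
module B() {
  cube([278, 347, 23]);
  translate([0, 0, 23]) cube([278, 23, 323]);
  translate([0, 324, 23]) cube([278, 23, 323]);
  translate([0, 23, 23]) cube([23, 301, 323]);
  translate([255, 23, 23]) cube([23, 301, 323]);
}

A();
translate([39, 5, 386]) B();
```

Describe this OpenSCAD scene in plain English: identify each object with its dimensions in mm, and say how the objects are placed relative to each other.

A is a four-legged stool. The seat is a 356×357×38 mm slab whose top surface is at z = 386 mm; four square legs, each 40×40 mm in cross-section, run from the floor (z = 0) to the underside of the seat, each flush with a corner of the seat.

B is an open storage box with external size 278×347×346 mm and wall thickness 23 mm (the base is also 23 mm thick). The base covers the whole footprint; the four walls stand on the base, with the y-facing walls full-width and the x-facing walls fitting between their inner faces.

The open box is on top of the stool, centred.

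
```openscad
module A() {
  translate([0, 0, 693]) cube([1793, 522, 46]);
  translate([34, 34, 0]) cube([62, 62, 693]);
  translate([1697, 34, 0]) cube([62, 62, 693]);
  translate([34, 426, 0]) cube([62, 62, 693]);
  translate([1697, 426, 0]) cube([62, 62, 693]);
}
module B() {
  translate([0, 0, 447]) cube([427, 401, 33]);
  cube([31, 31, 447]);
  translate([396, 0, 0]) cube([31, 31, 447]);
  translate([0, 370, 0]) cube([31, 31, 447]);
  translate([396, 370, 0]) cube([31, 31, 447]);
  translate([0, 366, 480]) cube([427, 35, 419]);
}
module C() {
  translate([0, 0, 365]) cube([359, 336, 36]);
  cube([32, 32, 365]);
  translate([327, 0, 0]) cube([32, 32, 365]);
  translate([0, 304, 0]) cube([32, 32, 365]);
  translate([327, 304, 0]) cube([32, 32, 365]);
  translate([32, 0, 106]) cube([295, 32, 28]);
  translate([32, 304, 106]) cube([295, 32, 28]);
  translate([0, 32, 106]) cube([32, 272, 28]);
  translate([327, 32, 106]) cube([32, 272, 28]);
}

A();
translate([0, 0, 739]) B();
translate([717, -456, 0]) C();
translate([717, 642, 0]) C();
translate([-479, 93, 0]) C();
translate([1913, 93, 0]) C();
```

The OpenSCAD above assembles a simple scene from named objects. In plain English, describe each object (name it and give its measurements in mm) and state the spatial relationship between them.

A is a table with a 1793×522 mm rectangular top, 46 mm thick, top surface at z = 739 mm, supported by four 62×62 mm square legs, each inset 34 mm from the nearest pair of top edges, running from the floor.

B is a chair: 427×401 mm seat, 33 mm thick, top at z = 480 mm, on four 31 mm square corner legs flush with the seat edges. A 35 mm thick backrest slab spans the full seat width, extending 419 mm above the seat top, its back face flush with the seat's +y edge.

C is a four-legged stool. The seat is 359×336 mm, 36 mm thick, top at z = 401 mm. It stands on four square legs, each 32×32 mm in cross-section, from z = 0 to the seat underside, each flush with a corner of the seat. Four stretchers, 32 mm wide and 28 mm tall, connect adjacent legs with their undersides at z = 106 mm, each running between the inner faces of the legs it joins and aligned with the legs' outer faces on the other axis.

The chair is on top of the table. Four stools sit around the table at the −y, +y, −x, +x sides.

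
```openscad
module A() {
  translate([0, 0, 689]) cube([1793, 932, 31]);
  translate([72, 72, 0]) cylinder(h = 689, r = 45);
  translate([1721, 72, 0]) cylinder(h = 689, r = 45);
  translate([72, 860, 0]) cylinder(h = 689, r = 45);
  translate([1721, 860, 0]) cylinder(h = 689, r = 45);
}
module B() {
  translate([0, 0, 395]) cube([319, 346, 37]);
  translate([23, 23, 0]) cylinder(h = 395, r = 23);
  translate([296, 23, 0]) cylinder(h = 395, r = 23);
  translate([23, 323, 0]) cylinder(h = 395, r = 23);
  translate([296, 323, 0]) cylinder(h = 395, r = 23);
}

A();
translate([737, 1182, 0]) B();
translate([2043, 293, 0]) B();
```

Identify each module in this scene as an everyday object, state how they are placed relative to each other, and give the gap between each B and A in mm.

A is a table. B is a stool. Two stools sit around the table at the +y, +x sides. The gap between each stool and the table is 250 mm.

Each stool's nearest face is 250 mm from the table's bounding box.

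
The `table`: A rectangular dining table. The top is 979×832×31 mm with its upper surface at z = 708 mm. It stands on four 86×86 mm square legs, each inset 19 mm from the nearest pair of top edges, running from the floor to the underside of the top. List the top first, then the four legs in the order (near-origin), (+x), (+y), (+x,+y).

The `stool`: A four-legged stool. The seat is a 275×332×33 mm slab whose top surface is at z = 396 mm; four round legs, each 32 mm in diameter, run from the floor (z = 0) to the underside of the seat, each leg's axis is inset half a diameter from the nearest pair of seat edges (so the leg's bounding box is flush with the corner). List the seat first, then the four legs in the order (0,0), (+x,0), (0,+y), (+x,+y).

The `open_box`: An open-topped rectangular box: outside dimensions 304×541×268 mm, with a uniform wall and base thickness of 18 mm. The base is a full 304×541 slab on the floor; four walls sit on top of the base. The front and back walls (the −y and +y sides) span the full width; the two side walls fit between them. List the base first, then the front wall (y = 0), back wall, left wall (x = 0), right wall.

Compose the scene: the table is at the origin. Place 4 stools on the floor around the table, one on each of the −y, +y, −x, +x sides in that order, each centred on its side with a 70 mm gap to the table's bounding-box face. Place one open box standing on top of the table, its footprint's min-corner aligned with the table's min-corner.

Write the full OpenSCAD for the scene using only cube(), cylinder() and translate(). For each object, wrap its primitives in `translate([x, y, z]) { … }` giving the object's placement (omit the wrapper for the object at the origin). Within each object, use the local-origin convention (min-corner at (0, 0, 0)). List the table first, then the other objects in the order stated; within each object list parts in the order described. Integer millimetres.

translate([0, 0, 677]) cube([979, 832, 31]);
translate([19, 19, 0]) cube([86, 86, 677]);
translate([874, 19, 0]) cube([86, 86, 677]);
translate([19, 727, 0]) cube([86, 86, 677]);
translate([874, 727, 0]) cube([86, 86, 677]);
translate([352, -402, 0]) {
  translate([0, 0, 363]) cube([275, 332, 33]);
  translate([16, 16, 0]) cylinder(h = 363, r = 16);
  translate([259, 16, 0]) cylinder(h = 363, r = 16);
  translate([16, 316, 0]) cylinder(h = 363, r = 16);
  translate([259, 316, 0]) cylinder(h = 363, r = 16);
}
translate([352, 902, 0]) {
  translate([0, 0, 363]) cube([275, 332, 33]);
  translate([16, 16, 0]) cylinder(h = 363, r = 16);
  translate([259, 16, 0]) cylinder(h = 363, r = 16);
  translate([16, 316, 0]) cylinder(h = 363, r = 16);
  translate([259, 316, 0]) cylinder(h = 363, r = 16);
}
translate([-345, 250, 0]) {
  translate([0, 0, 363]) cube([275, 332, 33]);
  translate([16, 16, 0]) cylinder(h = 363, r = 16);
  translate([259, 16, 0]) cylinder(h = 363, r = 16);
  translate([16, 316, 0]) cylinder(h = 363, r = 16);
  translate([259, 316, 0]) cylinder(h = 363, r = 16);
}
translate([1049, 250, 0]) {
  translate([0, 0, 363]) cube([275, 332, 33]);
  translate([16, 16, 0]) cylinder(h = 363, r = 16);
  translate([259, 16, 0]) cylinder(h = 363, r = 16);
  translate([16, 316, 0]) cylinder(h = 363, r = 16);
  translate([259, 316, 0]) cylinder(h = 363, r = 16);
}
translate([0, 0, 708]) {
  cube([304, 541, 18]);
  translate([0, 0, 18]) cube([304, 18, 250]);
  translate([0, 523, 18]) cube([304, 18, 250]);
  translate([0, 18, 18]) cube([18, 505, 250]);
  translate([286, 18, 18]) cube([18, 505, 250]);
}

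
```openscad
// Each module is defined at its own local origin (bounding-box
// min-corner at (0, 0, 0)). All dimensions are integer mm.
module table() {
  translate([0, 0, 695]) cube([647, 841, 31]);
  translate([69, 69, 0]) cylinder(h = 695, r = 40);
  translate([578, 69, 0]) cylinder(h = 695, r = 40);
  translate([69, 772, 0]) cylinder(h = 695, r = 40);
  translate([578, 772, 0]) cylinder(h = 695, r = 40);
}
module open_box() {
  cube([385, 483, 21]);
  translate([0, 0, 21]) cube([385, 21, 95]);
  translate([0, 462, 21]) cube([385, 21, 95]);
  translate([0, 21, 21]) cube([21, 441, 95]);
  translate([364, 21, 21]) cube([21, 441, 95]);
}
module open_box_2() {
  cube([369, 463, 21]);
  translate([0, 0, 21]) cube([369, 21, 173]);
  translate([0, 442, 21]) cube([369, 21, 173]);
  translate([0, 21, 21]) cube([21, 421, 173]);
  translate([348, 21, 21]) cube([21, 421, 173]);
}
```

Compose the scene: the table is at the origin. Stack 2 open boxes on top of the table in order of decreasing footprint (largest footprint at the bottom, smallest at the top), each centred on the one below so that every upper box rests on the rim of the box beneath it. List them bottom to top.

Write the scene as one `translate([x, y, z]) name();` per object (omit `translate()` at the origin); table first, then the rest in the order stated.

table();
translate([131, 179, 726]) open_box();
translate([139, 189, 842]) open_box_2();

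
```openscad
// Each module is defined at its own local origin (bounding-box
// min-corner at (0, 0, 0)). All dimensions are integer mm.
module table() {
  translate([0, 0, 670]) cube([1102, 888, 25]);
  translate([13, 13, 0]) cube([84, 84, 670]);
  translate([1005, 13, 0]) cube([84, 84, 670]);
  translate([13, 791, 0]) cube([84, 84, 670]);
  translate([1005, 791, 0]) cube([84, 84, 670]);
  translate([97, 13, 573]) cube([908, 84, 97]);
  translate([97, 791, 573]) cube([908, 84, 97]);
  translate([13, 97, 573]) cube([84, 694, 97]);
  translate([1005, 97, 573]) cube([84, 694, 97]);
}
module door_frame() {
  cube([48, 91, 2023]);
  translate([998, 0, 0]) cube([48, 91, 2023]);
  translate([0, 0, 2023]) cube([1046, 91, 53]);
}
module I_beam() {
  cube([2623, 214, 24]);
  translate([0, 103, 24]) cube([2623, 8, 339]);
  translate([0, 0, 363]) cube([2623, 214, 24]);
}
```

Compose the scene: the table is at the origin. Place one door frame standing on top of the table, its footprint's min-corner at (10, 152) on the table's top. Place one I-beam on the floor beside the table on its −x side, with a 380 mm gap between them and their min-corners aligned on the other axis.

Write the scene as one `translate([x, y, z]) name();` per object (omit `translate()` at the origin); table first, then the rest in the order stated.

table();
translate([10, 152, 695]) door_frame();
translate([-3003, 0, 0]) I_beam();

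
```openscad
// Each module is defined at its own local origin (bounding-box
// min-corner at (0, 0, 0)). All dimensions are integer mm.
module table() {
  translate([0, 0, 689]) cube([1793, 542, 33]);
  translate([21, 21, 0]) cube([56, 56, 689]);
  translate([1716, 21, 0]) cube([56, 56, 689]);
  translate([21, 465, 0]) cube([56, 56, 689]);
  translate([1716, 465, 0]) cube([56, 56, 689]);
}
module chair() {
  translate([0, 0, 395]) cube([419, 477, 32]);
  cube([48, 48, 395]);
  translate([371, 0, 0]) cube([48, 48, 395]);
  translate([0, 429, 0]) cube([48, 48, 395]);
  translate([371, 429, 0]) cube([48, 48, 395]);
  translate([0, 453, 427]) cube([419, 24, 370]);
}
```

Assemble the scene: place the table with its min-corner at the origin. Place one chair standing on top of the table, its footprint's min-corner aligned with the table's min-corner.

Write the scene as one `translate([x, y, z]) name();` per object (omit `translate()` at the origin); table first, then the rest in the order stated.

table();
translate([0, 0, 722]) chair();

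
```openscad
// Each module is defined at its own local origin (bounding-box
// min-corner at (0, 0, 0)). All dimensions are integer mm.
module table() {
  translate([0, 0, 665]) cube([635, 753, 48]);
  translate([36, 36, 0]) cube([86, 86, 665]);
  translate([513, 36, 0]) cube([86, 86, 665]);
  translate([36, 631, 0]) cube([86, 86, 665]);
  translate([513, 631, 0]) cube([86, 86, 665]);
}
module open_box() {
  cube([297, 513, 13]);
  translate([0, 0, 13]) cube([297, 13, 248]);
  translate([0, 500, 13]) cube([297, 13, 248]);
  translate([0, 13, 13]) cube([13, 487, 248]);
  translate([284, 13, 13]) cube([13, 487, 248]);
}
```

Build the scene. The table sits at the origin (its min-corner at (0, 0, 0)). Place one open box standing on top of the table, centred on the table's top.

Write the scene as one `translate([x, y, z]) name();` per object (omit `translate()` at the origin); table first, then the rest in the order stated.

table();
translate([169, 120, 713]) open_box();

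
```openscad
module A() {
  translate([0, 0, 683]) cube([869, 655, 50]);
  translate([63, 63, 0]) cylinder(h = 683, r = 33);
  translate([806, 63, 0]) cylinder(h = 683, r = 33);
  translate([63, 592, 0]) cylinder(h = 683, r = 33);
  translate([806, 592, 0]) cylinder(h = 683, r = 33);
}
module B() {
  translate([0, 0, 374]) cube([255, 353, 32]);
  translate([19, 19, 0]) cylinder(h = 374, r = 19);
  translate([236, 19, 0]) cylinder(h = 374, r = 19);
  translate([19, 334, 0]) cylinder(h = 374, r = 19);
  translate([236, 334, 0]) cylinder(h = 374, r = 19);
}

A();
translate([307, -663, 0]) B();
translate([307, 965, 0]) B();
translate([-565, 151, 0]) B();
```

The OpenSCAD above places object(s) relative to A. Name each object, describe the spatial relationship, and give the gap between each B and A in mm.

Each stool's nearest face is 310 mm from the table's bounding box.

A is a table. B is a stool. Three stools sit around the table at the −y, +y, −x sides. The gap between each stool and the table is 310 mm.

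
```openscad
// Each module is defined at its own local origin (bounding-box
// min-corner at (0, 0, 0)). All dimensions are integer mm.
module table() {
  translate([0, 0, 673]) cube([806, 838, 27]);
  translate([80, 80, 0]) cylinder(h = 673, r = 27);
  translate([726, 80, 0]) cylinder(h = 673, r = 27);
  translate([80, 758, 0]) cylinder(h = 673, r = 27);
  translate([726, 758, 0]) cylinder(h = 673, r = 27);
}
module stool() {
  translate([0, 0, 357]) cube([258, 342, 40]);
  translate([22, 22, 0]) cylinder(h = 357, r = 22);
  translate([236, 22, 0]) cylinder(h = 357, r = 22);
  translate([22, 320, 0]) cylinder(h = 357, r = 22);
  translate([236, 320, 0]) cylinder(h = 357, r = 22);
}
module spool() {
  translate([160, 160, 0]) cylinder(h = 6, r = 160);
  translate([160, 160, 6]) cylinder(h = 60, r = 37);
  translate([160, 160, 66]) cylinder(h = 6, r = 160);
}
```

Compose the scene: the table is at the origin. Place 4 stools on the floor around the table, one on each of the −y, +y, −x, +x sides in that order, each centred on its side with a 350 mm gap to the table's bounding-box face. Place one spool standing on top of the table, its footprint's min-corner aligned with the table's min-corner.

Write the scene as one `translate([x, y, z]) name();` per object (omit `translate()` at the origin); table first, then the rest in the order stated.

table();
translate([274, -692, 0]) stool();
translate([274, 1188, 0]) stool();
translate([-608, 248, 0]) stool();
translate([1156, 248, 0]) stool();
translate([0, 0, 700]) spool();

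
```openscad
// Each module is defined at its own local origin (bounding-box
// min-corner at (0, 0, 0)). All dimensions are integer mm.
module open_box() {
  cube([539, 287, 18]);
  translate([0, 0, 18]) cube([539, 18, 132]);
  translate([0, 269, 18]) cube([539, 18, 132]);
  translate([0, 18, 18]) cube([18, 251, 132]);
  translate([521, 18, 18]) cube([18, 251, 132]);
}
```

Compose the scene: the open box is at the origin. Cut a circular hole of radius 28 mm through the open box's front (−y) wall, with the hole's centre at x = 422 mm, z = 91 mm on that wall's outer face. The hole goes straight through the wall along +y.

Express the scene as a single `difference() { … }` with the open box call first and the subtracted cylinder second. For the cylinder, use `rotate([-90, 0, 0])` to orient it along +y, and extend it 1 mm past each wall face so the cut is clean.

difference() {
  open_box();
  translate([422, -1, 91]) rotate([-90, 0, 0]) cylinder(h = 20, r = 28);
}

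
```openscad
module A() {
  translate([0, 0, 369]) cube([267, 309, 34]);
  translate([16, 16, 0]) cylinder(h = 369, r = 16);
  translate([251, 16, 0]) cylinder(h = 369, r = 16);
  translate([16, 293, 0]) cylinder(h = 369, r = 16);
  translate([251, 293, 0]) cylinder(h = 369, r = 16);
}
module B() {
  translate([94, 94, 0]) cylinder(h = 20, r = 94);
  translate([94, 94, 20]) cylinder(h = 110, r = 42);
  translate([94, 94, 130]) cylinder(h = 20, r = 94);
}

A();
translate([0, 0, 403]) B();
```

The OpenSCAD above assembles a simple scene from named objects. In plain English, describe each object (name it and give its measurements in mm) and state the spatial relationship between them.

A is a four-legged stool. The seat is 267×309 mm, 34 mm thick, top at z = 403 mm. It stands on four round legs, each 32 mm in diameter, from z = 0 to the seat underside, each leg's axis is inset half a diameter from the nearest pair of seat edges (so the leg's bounding box is flush with the corner).

B is a spool: two coaxial disc flanges of radius 94 mm and thickness 20 mm, joined by a core cylinder of radius 42 mm and height 110 mm. The lower flange rests on z = 0 and the three cylinders share a vertical axis.

The spool is on top of the stool.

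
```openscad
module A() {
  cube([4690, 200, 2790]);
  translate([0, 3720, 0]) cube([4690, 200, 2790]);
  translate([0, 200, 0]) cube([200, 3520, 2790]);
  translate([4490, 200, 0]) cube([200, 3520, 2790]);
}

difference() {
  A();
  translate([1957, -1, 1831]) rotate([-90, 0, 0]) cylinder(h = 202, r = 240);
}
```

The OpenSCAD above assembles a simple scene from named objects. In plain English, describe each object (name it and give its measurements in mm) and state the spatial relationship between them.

A is the wall frame of a small rectangular building: four walls, each 2790 mm tall and 200 mm thick, enclosing a footprint 4690 mm (x) by 3920 mm (y) outside-to-outside, with no floor or roof. The front and back walls (the −y and +y sides) span the full width; the two side walls fit between them.

The house frame has a circular hole of radius 240 mm through its front wall, centred at (x = 1957, z = 1831).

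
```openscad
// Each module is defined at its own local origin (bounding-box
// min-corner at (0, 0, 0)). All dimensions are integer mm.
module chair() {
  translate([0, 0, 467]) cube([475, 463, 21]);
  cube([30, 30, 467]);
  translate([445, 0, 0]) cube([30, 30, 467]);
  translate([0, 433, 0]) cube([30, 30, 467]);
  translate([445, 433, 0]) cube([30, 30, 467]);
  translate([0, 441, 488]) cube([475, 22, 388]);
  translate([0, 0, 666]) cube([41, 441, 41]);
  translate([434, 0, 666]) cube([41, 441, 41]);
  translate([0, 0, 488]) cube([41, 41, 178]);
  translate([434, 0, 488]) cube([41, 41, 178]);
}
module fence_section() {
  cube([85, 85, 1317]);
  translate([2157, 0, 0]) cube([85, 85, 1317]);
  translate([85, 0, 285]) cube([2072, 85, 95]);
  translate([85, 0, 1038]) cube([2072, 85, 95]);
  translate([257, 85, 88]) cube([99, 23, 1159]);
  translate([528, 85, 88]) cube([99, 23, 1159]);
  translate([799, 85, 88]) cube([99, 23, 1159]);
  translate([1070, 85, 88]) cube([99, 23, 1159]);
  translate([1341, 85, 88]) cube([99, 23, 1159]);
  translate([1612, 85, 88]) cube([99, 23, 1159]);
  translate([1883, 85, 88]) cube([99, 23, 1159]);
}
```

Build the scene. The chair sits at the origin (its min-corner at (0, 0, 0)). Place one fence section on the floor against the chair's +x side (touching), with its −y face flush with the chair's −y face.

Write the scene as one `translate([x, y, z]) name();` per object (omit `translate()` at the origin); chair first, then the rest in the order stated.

chair();
translate([475, 0, 0]) fence_section();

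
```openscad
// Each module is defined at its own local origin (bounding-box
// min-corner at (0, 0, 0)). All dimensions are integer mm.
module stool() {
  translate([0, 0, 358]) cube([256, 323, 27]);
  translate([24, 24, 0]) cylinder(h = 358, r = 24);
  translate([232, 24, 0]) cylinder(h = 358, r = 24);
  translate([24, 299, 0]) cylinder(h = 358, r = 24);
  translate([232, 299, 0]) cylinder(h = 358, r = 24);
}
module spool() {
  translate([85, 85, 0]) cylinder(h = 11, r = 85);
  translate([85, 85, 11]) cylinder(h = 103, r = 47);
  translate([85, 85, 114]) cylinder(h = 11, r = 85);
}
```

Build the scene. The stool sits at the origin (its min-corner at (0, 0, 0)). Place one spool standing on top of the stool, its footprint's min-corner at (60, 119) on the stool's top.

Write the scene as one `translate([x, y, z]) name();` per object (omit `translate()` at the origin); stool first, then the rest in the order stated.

stool();
translate([60, 119, 385]) spool();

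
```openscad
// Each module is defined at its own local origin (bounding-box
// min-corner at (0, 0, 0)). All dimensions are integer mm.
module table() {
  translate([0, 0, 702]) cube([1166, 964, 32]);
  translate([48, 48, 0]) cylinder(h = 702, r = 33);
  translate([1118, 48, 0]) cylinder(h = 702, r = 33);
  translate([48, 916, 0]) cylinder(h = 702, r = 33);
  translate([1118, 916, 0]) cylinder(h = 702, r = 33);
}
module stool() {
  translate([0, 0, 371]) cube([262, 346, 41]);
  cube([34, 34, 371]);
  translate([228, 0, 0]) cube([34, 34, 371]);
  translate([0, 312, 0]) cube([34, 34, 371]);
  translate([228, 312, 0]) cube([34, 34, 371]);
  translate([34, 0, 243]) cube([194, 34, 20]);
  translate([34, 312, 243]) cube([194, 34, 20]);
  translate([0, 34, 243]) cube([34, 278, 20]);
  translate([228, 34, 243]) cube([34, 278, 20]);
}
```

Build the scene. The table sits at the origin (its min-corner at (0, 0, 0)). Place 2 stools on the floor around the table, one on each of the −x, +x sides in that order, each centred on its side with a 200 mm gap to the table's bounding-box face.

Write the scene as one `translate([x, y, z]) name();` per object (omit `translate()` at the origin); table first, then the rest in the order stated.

table();
translate([-462, 309, 0]) stool();
translate([1366, 309, 0]) stool();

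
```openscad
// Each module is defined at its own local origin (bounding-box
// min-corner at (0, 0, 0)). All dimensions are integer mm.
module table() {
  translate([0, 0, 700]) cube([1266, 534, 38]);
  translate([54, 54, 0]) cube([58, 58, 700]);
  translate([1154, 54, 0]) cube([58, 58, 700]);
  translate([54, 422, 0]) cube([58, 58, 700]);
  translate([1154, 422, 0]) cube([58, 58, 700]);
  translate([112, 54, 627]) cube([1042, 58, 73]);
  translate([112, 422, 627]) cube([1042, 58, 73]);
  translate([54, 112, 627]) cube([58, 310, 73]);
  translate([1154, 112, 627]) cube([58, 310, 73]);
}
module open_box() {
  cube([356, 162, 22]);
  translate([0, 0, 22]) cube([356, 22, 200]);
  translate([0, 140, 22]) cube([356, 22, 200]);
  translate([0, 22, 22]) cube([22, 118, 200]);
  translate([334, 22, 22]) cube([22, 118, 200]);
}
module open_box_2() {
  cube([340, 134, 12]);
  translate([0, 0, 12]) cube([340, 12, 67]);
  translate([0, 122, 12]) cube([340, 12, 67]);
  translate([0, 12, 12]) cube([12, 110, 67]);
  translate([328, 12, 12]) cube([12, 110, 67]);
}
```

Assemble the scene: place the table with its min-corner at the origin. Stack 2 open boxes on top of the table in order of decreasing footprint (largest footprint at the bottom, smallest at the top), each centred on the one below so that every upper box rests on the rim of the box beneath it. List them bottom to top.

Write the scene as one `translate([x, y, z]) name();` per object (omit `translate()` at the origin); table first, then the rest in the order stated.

table();
translate([455, 186, 738]) open_box();
translate([463, 200, 960]) open_box_2();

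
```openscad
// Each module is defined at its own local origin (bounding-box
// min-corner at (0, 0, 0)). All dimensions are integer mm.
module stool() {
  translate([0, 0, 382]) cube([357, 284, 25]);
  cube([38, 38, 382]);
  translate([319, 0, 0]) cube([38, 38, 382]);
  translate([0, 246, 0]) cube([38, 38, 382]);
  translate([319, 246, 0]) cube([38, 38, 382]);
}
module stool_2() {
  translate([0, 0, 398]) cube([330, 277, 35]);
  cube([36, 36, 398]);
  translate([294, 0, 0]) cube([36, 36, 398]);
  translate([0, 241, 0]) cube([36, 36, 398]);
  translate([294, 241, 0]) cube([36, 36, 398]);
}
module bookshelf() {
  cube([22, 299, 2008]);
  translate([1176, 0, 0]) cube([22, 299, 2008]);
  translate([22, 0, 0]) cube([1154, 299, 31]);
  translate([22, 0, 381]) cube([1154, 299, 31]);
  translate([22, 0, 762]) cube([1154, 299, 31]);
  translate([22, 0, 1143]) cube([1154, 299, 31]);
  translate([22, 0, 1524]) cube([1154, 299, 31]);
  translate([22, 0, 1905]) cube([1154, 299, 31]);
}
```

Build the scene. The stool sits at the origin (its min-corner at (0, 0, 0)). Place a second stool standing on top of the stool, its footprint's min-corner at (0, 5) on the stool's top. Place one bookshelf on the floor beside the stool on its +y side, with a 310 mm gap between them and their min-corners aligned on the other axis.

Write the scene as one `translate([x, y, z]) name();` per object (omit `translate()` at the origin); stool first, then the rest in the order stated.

stool();
translate([0, 5, 407]) stool_2();
translate([0, 594, 0]) bookshelf();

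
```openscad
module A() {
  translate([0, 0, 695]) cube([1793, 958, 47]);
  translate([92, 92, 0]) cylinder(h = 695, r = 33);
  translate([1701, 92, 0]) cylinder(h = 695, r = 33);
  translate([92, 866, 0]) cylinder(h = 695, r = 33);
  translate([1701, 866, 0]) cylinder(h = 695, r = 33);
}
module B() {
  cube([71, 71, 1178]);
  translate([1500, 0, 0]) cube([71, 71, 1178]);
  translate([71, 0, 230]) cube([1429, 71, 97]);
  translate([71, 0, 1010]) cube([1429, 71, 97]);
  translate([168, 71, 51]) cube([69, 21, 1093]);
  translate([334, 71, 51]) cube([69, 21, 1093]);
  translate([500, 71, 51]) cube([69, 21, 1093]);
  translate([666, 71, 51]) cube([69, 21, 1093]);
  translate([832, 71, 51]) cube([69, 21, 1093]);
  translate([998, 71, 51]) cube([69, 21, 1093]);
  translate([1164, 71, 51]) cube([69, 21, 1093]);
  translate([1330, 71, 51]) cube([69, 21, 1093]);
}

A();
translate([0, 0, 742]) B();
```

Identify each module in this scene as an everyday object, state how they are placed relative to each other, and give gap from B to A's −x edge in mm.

A is a table. B is a fence section. The fence section is on top of the table. The gap from the fence section to the table's −x edge is 0 mm.

The fence section's min-x is at 0; the table's min-x is 0; gap = 0 mm.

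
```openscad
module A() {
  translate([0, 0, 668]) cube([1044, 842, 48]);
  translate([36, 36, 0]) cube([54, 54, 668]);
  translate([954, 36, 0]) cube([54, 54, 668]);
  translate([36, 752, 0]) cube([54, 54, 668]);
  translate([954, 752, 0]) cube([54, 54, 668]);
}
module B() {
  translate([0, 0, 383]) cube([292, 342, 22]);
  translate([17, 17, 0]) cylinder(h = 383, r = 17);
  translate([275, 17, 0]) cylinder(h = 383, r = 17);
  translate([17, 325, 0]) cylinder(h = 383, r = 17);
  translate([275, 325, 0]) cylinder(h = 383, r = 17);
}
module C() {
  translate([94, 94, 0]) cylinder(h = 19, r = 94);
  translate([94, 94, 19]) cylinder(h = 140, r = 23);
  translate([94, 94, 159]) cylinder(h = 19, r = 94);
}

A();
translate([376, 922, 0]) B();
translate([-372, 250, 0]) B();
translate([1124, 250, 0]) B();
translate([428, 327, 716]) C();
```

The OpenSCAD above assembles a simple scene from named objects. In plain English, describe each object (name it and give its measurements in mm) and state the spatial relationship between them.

A is a table with a 1044×842 mm rectangular top, 48 mm thick, top surface at z = 716 mm, supported by four 54×54 mm square legs, each inset 36 mm from the nearest pair of top edges, running from the floor.

B is a four-legged stool. The seat is a 292×342×22 mm slab whose top surface is at z = 405 mm; four round legs, each 34 mm in diameter, run from the floor (z = 0) to the underside of the seat, each leg's axis is inset half a diameter from the nearest pair of seat edges (so the leg's bounding box is flush with the corner).

C is a spool: two coaxial disc flanges of radius 94 mm and thickness 19 mm, joined by a core cylinder of radius 23 mm and height 140 mm. The lower flange rests on z = 0 and the three cylinders share a vertical axis.

Three stools sit around the table at the +y, −x, +x sides. The spool is on top of the table, centred.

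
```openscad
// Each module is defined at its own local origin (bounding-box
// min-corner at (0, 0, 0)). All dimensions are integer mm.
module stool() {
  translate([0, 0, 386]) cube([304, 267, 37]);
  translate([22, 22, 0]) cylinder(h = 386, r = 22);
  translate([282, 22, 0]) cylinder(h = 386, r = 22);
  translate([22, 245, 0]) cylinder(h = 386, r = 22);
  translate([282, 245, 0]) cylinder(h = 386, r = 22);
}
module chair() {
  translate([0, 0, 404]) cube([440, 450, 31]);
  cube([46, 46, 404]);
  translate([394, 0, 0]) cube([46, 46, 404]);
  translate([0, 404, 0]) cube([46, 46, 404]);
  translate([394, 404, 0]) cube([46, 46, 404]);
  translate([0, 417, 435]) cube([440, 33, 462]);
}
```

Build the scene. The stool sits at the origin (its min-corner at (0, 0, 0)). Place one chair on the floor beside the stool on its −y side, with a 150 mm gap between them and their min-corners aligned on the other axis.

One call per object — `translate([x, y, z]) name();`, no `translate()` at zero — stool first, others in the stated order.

stool();
translate([0, -600, 0]) chair();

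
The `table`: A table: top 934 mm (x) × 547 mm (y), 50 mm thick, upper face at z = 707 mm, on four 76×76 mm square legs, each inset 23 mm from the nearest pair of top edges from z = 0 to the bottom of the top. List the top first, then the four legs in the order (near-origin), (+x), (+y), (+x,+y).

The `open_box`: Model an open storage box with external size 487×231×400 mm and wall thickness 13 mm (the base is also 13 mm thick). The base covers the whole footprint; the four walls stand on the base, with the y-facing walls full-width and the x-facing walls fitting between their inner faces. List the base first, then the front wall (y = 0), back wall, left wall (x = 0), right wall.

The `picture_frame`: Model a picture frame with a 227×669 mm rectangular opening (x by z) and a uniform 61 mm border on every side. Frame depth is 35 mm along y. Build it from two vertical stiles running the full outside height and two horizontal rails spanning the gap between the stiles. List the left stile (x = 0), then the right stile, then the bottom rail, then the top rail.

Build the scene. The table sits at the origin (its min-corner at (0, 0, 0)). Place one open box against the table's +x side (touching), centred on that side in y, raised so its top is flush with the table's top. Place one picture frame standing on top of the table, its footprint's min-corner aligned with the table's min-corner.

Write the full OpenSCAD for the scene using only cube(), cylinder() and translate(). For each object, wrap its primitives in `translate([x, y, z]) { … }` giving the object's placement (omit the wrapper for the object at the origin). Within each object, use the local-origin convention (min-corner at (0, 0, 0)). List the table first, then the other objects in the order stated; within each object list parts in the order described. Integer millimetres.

translate([0, 0, 657]) cube([934, 547, 50]);
translate([23, 23, 0]) cube([76, 76, 657]);
translate([835, 23, 0]) cube([76, 76, 657]);
translate([23, 448, 0]) cube([76, 76, 657]);
translate([835, 448, 0]) cube([76, 76, 657]);
translate([934, 158, 307]) {
  cube([487, 231, 13]);
  translate([0, 0, 13]) cube([487, 13, 387]);
  translate([0, 218, 13]) cube([487, 13, 387]);
  translate([0, 13, 13]) cube([13, 205, 387]);
  translate([474, 13, 13]) cube([13, 205, 387]);
}
translate([0, 0, 707]) {
  cube([61, 35, 791]);
  translate([288, 0, 0]) cube([61, 35, 791]);
  translate([61, 0, 0]) cube([227, 35, 61]);
  translate([61, 0, 730]) cube([227, 35, 61]);
}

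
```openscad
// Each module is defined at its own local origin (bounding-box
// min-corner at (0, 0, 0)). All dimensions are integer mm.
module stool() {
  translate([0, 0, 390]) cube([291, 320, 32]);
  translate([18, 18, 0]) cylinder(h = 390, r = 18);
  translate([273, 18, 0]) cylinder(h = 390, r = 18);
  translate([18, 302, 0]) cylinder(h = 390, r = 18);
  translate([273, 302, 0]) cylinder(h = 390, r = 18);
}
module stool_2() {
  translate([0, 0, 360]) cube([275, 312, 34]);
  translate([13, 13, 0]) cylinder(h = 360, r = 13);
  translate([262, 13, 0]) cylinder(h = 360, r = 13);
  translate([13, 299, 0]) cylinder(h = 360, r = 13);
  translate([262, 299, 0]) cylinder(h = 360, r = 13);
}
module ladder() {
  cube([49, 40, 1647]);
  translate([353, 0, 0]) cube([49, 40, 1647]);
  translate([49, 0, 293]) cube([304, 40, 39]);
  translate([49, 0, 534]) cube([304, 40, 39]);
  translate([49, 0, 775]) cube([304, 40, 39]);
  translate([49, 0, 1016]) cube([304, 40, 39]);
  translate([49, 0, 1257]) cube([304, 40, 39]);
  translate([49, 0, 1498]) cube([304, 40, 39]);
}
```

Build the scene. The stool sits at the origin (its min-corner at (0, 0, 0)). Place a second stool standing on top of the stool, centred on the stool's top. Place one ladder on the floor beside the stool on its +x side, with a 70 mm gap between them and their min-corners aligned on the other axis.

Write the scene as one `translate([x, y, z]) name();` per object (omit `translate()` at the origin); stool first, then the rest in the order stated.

stool();
translate([8, 4, 422]) stool_2();
translate([361, 0, 0]) ladder();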